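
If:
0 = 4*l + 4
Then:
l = -1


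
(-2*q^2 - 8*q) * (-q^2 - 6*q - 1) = 2*q^4 + 20*q^3 + 50*q^2 + 8*q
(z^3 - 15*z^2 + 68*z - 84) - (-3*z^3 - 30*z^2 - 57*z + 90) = 4*z^3 + 15*z^2 + 125*z - 174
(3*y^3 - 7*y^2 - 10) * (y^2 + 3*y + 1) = 3*y^5 + 2*y^4 - 18*y^3 - 17*y^2 - 30*y - 10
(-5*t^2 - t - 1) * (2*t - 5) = -10*t^3 + 23*t^2 + 3*t + 5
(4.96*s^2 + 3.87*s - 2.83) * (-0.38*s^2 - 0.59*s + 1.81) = -1.8848*s^4 - 4.397*s^3 + 7.7697*s^2 + 8.6744*s - 5.1223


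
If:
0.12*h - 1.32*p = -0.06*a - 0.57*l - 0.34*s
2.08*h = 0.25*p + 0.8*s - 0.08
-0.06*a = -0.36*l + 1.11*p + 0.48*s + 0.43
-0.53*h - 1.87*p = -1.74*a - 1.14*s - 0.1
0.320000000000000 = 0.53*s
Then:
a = -2.72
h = -0.06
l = -4.91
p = -2.09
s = 0.60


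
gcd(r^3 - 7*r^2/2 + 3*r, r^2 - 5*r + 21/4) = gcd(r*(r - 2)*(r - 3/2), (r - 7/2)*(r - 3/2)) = r - 3/2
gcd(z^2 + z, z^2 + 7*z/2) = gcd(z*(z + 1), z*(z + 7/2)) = z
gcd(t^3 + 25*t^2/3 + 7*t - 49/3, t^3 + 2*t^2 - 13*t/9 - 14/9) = t^2 + 4*t/3 - 7/3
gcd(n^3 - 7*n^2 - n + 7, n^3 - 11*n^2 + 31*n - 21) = n^2 - 8*n + 7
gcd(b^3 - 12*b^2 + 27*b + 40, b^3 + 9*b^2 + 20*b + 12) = b + 1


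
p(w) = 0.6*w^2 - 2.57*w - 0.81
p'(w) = 1.2*w - 2.57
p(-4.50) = 22.90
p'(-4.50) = -7.97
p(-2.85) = 11.39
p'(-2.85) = -5.99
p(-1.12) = 2.82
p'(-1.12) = -3.91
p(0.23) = -1.37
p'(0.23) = -2.29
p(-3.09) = 12.86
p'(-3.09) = -6.28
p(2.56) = -3.46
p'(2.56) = 0.50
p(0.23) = -1.37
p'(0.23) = -2.29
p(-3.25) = 13.88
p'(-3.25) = -6.47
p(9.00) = 24.66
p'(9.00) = 8.23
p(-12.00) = 116.43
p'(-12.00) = -16.97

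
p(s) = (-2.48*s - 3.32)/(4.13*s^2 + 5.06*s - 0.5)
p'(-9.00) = 0.01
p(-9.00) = 0.07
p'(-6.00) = 0.02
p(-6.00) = 0.10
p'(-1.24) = -1.21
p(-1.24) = 0.58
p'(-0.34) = 3.26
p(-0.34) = 1.42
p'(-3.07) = 0.06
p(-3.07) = 0.19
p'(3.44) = 0.05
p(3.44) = -0.18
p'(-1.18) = -0.11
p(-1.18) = 0.55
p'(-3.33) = 0.05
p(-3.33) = 0.17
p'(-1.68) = 0.12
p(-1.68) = 0.32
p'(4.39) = 0.03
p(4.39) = -0.14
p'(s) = (-8.26*s - 5.06)*(-2.48*s - 3.32)/(4.13*s^2 + 5.06*s - 0.5)^2 - 2.48/(4.13*s^2 + 5.06*s - 0.5) = (10.2424*s^2 + 27.4232*s + 18.0392)/(17.0569*s^4 + 41.7956*s^3 + 21.4736*s^2 - 5.06*s + 0.25)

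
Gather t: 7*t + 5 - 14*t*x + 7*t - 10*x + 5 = t*(14 - 14*x) - 10*x + 10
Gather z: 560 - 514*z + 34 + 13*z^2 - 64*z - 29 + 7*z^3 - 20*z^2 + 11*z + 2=7*z^3 - 7*z^2 - 567*z + 567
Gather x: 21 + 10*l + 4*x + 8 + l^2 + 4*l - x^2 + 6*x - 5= l^2 + 14*l - x^2 + 10*x + 24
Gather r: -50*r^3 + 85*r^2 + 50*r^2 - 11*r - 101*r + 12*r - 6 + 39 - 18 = -50*r^3 + 135*r^2 - 100*r + 15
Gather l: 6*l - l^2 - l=-l^2 + 5*l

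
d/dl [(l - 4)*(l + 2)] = 2*l - 2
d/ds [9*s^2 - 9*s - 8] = 18*s - 9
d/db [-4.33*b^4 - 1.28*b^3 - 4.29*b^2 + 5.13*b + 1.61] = -17.32*b^3 - 3.84*b^2 - 8.58*b + 5.13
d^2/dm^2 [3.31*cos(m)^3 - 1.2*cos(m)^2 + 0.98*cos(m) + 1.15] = -3.4625*cos(m) + 2.4*cos(2*m) - 7.4475*cos(3*m)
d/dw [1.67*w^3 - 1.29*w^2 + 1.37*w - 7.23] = 5.01*w^2 - 2.58*w + 1.37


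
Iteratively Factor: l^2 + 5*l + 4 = (l + 1)*(l + 4)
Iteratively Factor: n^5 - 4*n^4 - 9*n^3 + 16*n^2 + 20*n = (n - 5)*(n^4 + n^3 - 4*n^2 - 4*n) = (n - 5)*(n + 1)*(n^3 - 4*n) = (n - 5)*(n - 2)*(n + 1)*(n^2 + 2*n) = n*(n - 5)*(n - 2)*(n + 1)*(n + 2)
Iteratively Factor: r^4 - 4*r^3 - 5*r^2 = (r - 5)*(r^3 + r^2) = (r - 5)*(r + 1)*(r^2) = r*(r - 5)*(r + 1)*(r)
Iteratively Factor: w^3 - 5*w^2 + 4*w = (w)*(w^2 - 5*w + 4) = w*(w - 1)*(w - 4)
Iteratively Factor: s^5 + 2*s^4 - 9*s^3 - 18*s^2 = (s - 3)*(s^4 + 5*s^3 + 6*s^2) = (s - 3)*(s + 3)*(s^3 + 2*s^2) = s*(s - 3)*(s + 3)*(s^2 + 2*s) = s*(s - 3)*(s + 2)*(s + 3)*(s)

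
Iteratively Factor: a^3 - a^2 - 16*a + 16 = (a - 4)*(a^2 + 3*a - 4) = (a - 4)*(a + 4)*(a - 1)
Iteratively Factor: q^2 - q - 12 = (q - 4)*(q + 3)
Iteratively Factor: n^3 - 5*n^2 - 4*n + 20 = (n + 2)*(n^2 - 7*n + 10) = (n - 5)*(n + 2)*(n - 2)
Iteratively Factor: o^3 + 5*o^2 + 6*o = (o)*(o^2 + 5*o + 6) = o*(o + 3)*(o + 2)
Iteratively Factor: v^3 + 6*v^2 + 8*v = (v + 2)*(v^2 + 4*v) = (v + 2)*(v + 4)*(v)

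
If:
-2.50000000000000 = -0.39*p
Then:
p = 6.41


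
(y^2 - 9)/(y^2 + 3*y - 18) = (y + 3)/(y + 6)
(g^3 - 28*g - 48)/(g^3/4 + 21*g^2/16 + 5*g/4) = 16*(g^2 - 4*g - 12)/(g*(4*g + 5))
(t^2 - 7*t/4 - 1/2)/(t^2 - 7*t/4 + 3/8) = 2*(4*t^2 - 7*t - 2)/(8*t^2 - 14*t + 3)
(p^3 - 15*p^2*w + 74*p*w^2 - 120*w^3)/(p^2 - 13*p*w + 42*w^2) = (p^2 - 9*p*w + 20*w^2)/(p - 7*w)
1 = 1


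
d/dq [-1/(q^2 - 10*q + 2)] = 2*(q - 5)/(q^2 - 10*q + 2)^2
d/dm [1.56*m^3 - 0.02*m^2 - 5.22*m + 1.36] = 4.68*m^2 - 0.04*m - 5.22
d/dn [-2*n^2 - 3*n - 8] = -4*n - 3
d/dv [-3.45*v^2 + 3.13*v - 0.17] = 3.13 - 6.9*v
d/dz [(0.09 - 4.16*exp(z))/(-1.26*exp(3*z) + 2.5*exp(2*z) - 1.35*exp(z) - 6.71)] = (-10.4832*exp(3*z) + 10.7402*exp(2*z) - 0.45*exp(z) + 28.0351)*exp(z)/(1.5876*exp(6*z) - 6.3*exp(5*z) + 9.652*exp(4*z) + 10.1592*exp(3*z) - 31.7275*exp(2*z) + 18.117*exp(z) + 45.0241)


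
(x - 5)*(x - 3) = x^2 - 8*x + 15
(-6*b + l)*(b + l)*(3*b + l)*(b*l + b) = -18*b^4*l - 18*b^4 - 21*b^3*l^2 - 21*b^3*l - 2*b^2*l^3 - 2*b^2*l^2 + b*l^4 + b*l^3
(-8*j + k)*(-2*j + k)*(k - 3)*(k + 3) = 16*j^2*k^2 - 144*j^2 - 10*j*k^3 + 90*j*k + k^4 - 9*k^2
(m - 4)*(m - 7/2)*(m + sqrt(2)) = m^3 - 15*m^2/2 + sqrt(2)*m^2 - 15*sqrt(2)*m/2 + 14*m + 14*sqrt(2)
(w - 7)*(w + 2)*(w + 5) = w^3 - 39*w - 70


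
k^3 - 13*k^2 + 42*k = k*(k - 7)*(k - 6)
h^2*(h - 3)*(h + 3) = h^4 - 9*h^2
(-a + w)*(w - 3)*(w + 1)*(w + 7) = -a*w^3 - 5*a*w^2 + 17*a*w + 21*a + w^4 + 5*w^3 - 17*w^2 - 21*w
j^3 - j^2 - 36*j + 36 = (j - 6)*(j - 1)*(j + 6)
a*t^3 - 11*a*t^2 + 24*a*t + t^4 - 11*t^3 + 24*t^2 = t*(a + t)*(t - 8)*(t - 3)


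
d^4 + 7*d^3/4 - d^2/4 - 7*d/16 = d*(d - 1/2)*(d + 1/2)*(d + 7/4)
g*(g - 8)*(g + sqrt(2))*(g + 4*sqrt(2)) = g^4 - 8*g^3 + 5*sqrt(2)*g^3 - 40*sqrt(2)*g^2 + 8*g^2 - 64*g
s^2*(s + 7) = s^3 + 7*s^2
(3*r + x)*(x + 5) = 3*r*x + 15*r + x^2 + 5*x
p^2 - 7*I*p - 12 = (p - 4*I)*(p - 3*I)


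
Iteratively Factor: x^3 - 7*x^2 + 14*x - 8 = (x - 4)*(x^2 - 3*x + 2) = (x - 4)*(x - 2)*(x - 1)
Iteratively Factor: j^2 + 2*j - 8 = (j - 2)*(j + 4)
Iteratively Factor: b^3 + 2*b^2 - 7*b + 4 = (b - 1)*(b^2 + 3*b - 4) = (b - 1)^2*(b + 4)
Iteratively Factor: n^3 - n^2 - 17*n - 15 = (n + 1)*(n^2 - 2*n - 15) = (n - 5)*(n + 1)*(n + 3)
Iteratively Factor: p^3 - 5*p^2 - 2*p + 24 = (p + 2)*(p^2 - 7*p + 12) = (p - 3)*(p + 2)*(p - 4)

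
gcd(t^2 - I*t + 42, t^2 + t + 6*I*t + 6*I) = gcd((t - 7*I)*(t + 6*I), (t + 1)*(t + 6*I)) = t + 6*I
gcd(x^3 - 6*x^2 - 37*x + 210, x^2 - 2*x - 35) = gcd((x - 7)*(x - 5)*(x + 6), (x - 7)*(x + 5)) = x - 7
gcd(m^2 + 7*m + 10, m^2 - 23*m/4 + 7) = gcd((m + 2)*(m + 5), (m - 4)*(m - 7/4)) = 1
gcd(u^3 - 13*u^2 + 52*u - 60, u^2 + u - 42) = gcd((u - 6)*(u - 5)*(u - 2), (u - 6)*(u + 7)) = u - 6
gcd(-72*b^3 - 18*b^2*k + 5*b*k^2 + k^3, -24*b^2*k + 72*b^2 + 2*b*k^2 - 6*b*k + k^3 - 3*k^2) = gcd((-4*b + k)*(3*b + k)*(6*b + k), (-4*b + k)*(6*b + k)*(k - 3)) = 24*b^2 - 2*b*k - k^2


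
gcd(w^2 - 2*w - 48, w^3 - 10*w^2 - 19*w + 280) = w - 8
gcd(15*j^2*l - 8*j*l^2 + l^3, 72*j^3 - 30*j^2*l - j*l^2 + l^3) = 3*j - l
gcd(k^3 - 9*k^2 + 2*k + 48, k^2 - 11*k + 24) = k^2 - 11*k + 24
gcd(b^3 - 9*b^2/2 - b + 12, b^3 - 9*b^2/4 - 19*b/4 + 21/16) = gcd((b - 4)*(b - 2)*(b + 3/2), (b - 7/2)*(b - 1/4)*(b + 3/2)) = b + 3/2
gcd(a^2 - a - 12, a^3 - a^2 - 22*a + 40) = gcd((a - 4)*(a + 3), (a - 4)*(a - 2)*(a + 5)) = a - 4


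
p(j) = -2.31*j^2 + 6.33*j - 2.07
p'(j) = 6.33 - 4.62*j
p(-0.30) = -4.18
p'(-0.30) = 7.72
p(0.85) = 1.64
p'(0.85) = 2.40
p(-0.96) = -10.28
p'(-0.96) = 10.77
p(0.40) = 0.09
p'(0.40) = 4.48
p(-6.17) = -129.07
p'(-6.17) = 34.84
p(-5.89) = -119.49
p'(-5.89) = 33.54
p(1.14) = 2.14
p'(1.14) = 1.06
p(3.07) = -4.41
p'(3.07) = -7.85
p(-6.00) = -123.21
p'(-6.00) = 34.05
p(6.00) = -47.25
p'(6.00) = -21.39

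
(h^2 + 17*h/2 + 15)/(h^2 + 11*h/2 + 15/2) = (h + 6)/(h + 3)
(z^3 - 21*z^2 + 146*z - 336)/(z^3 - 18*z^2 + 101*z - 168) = (z - 6)/(z - 3)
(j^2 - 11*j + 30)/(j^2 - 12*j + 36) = (j - 5)/(j - 6)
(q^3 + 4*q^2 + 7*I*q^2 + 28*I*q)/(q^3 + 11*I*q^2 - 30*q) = (q^2 + q*(4 + 7*I) + 28*I)/(q^2 + 11*I*q - 30)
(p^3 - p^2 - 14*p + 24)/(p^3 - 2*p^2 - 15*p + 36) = (p - 2)/(p - 3)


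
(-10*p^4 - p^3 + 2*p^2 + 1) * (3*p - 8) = -30*p^5 + 77*p^4 + 14*p^3 - 16*p^2 + 3*p - 8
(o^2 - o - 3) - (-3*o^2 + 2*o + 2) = 4*o^2 - 3*o - 5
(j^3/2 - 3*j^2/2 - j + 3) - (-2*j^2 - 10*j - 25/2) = j^3/2 + j^2/2 + 9*j + 31/2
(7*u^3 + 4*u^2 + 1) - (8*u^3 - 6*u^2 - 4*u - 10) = -u^3 + 10*u^2 + 4*u + 11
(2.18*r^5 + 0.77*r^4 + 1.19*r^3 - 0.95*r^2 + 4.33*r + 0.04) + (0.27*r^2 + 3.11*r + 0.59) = 2.18*r^5 + 0.77*r^4 + 1.19*r^3 - 0.68*r^2 + 7.44*r + 0.63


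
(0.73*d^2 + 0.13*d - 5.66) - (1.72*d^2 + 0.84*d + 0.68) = -0.99*d^2 - 0.71*d - 6.34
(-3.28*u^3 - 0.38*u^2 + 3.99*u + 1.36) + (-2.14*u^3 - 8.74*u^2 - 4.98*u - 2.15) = -5.42*u^3 - 9.12*u^2 - 0.99*u - 0.79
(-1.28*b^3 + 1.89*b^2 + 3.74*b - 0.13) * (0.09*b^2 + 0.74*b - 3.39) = -0.1152*b^5 - 0.7771*b^4 + 6.0744*b^3 - 3.6512*b^2 - 12.7748*b + 0.4407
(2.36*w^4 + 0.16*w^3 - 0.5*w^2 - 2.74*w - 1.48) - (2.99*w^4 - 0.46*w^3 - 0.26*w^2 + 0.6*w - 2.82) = -0.63*w^4 + 0.62*w^3 - 0.24*w^2 - 3.34*w + 1.34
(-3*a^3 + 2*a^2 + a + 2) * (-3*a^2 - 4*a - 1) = 9*a^5 + 6*a^4 - 8*a^3 - 12*a^2 - 9*a - 2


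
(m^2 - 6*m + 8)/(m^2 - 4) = (m - 4)/(m + 2)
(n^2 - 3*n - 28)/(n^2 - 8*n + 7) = (n + 4)/(n - 1)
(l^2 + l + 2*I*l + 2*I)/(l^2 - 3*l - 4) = (l + 2*I)/(l - 4)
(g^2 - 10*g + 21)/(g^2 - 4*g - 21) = (g - 3)/(g + 3)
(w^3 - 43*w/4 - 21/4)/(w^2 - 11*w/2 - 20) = (-4*w^3 + 43*w + 21)/(2*(-2*w^2 + 11*w + 40))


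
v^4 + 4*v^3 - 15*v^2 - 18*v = v*(v - 3)*(v + 1)*(v + 6)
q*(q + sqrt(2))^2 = q^3 + 2*sqrt(2)*q^2 + 2*q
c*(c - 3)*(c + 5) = c^3 + 2*c^2 - 15*c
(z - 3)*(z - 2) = z^2 - 5*z + 6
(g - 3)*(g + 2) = g^2 - g - 6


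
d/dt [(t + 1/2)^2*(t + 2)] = 3*t^2 + 6*t + 9/4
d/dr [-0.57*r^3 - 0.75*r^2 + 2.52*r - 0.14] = -1.71*r^2 - 1.5*r + 2.52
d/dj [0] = 0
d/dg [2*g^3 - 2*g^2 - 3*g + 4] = 6*g^2 - 4*g - 3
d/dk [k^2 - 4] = 2*k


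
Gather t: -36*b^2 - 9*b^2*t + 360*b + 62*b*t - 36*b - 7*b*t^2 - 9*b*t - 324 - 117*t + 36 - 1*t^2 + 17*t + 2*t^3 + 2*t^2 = -36*b^2 + 324*b + 2*t^3 + t^2*(1 - 7*b) + t*(-9*b^2 + 53*b - 100) - 288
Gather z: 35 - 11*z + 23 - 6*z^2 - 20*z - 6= -6*z^2 - 31*z + 52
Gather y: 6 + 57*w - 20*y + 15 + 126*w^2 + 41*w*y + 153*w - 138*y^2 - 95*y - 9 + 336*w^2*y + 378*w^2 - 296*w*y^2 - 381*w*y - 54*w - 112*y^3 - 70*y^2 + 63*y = 504*w^2 + 156*w - 112*y^3 + y^2*(-296*w - 208) + y*(336*w^2 - 340*w - 52) + 12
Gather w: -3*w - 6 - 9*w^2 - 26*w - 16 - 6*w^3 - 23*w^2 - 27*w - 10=-6*w^3 - 32*w^2 - 56*w - 32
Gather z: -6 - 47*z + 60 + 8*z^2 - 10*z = 8*z^2 - 57*z + 54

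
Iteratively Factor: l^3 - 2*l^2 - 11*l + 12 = (l + 3)*(l^2 - 5*l + 4) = (l - 4)*(l + 3)*(l - 1)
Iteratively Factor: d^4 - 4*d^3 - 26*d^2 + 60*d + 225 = (d + 3)*(d^3 - 7*d^2 - 5*d + 75) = (d - 5)*(d + 3)*(d^2 - 2*d - 15) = (d - 5)^2*(d + 3)*(d + 3)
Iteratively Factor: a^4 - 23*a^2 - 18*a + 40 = (a + 2)*(a^3 - 2*a^2 - 19*a + 20) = (a - 1)*(a + 2)*(a^2 - a - 20) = (a - 1)*(a + 2)*(a + 4)*(a - 5)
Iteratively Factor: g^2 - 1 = (g - 1)*(g + 1)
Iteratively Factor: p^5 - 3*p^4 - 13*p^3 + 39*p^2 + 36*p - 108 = (p - 2)*(p^4 - p^3 - 15*p^2 + 9*p + 54) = (p - 2)*(p + 2)*(p^3 - 3*p^2 - 9*p + 27) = (p - 3)*(p - 2)*(p + 2)*(p^2 - 9) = (p - 3)*(p - 2)*(p + 2)*(p + 3)*(p - 3)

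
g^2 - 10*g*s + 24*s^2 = (g - 6*s)*(g - 4*s)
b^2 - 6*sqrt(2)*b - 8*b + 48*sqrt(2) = (b - 8)*(b - 6*sqrt(2))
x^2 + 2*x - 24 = (x - 4)*(x + 6)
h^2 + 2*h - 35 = (h - 5)*(h + 7)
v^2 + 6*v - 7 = (v - 1)*(v + 7)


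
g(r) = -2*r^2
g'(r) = -4*r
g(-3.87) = -29.95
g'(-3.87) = 15.48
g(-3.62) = -26.21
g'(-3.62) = 14.48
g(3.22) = -20.74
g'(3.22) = -12.88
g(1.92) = -7.37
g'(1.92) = -7.68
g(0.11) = -0.02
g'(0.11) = -0.44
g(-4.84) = -46.85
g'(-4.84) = 19.36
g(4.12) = -33.95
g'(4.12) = -16.48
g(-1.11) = -2.46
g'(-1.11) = 4.44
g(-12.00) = -288.00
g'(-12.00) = 48.00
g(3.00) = -18.00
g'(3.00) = -12.00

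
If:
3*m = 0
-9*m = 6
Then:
No Solution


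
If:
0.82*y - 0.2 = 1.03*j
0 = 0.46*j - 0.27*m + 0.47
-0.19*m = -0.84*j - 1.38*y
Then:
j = -0.00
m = 1.74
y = 0.24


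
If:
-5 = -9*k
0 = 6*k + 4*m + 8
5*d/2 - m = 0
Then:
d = -17/15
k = 5/9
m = -17/6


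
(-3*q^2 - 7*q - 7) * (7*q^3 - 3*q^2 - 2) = -21*q^5 - 40*q^4 - 28*q^3 + 27*q^2 + 14*q + 14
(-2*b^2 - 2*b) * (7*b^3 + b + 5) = -14*b^5 - 14*b^4 - 2*b^3 - 12*b^2 - 10*b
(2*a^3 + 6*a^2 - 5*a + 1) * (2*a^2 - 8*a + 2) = 4*a^5 - 4*a^4 - 54*a^3 + 54*a^2 - 18*a + 2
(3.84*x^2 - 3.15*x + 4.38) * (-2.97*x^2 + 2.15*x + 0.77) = -11.4048*x^4 + 17.6115*x^3 - 16.8243*x^2 + 6.9915*x + 3.3726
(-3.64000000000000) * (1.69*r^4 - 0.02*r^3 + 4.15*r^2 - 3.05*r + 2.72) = -6.1516*r^4 + 0.0728*r^3 - 15.106*r^2 + 11.102*r - 9.9008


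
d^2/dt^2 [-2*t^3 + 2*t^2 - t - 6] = 4 - 12*t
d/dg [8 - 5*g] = -5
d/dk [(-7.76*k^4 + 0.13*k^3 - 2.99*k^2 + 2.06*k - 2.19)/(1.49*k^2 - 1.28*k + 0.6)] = (-23.1248*k^5 + 29.9921*k^4 - 18.9568*k^3 + 0.9918*k^2 + 2.9382*k - 1.5672)/(2.2201*k^4 - 3.8144*k^3 + 3.4264*k^2 - 1.536*k + 0.36)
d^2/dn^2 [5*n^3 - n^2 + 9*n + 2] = 30*n - 2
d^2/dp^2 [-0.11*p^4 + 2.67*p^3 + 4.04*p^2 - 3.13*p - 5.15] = -1.32*p^2 + 16.02*p + 8.08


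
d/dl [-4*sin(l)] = -4*cos(l)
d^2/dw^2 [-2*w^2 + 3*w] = -4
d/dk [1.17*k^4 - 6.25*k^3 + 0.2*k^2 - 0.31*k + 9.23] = 4.68*k^3 - 18.75*k^2 + 0.4*k - 0.31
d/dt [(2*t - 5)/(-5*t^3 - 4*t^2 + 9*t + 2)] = (20*t^3 - 67*t^2 - 40*t + 49)/(25*t^6 + 40*t^5 - 74*t^4 - 92*t^3 + 65*t^2 + 36*t + 4)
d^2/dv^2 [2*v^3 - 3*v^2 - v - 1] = 12*v - 6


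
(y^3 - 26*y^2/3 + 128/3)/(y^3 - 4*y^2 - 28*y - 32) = (y - 8/3)/(y + 2)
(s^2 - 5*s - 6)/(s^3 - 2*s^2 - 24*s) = (s + 1)/(s*(s + 4))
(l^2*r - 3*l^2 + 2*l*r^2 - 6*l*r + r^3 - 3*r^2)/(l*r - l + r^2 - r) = (l*r - 3*l + r^2 - 3*r)/(r - 1)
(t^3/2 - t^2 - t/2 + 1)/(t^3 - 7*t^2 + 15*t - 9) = (t^2 - t - 2)/(2*(t^2 - 6*t + 9))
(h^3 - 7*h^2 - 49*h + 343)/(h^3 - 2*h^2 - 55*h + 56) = (h^2 - 14*h + 49)/(h^2 - 9*h + 8)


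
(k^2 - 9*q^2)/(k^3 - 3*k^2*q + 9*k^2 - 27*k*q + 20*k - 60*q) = (k + 3*q)/(k^2 + 9*k + 20)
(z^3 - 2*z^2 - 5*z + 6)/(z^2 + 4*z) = (z^3 - 2*z^2 - 5*z + 6)/(z*(z + 4))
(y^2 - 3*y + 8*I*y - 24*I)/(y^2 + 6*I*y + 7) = (y^2 + y*(-3 + 8*I) - 24*I)/(y^2 + 6*I*y + 7)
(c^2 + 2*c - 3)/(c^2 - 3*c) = (c^2 + 2*c - 3)/(c*(c - 3))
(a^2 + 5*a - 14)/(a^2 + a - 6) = (a + 7)/(a + 3)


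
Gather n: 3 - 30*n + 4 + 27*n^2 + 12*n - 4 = 27*n^2 - 18*n + 3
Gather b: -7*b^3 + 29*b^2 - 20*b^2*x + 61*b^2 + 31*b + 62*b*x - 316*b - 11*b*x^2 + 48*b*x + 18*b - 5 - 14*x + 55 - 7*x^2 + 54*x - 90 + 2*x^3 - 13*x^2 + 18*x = -7*b^3 + b^2*(90 - 20*x) + b*(-11*x^2 + 110*x - 267) + 2*x^3 - 20*x^2 + 58*x - 40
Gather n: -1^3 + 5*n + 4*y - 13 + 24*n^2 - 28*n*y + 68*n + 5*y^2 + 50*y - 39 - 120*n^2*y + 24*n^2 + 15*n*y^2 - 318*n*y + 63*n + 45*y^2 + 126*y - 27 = n^2*(48 - 120*y) + n*(15*y^2 - 346*y + 136) + 50*y^2 + 180*y - 80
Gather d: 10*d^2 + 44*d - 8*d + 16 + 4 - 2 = 10*d^2 + 36*d + 18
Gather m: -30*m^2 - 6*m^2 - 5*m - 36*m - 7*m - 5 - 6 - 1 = -36*m^2 - 48*m - 12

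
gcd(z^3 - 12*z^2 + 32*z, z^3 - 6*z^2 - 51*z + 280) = z - 8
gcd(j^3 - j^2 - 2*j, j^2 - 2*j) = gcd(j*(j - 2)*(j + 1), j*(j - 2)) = j^2 - 2*j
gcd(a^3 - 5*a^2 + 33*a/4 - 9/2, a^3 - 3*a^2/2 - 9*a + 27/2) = a - 3/2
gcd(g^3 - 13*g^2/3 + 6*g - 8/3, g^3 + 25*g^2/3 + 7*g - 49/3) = g - 1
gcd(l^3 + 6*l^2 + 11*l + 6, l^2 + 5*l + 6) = l^2 + 5*l + 6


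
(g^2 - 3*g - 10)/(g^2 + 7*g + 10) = (g - 5)/(g + 5)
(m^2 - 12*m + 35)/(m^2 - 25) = (m - 7)/(m + 5)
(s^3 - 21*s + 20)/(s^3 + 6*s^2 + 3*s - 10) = (s - 4)/(s + 2)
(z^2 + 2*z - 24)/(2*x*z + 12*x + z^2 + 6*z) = (z - 4)/(2*x + z)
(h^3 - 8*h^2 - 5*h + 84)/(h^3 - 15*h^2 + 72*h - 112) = (h + 3)/(h - 4)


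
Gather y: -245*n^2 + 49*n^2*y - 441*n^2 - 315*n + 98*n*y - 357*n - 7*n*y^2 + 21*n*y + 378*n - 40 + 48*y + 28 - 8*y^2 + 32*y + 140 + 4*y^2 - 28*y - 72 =-686*n^2 - 294*n + y^2*(-7*n - 4) + y*(49*n^2 + 119*n + 52) + 56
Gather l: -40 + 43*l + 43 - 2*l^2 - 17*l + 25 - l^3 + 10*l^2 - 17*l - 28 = -l^3 + 8*l^2 + 9*l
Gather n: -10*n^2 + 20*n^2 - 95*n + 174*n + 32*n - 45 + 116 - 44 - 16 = 10*n^2 + 111*n + 11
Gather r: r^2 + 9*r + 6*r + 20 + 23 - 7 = r^2 + 15*r + 36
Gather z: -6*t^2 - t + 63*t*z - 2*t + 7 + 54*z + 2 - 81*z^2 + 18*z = -6*t^2 - 3*t - 81*z^2 + z*(63*t + 72) + 9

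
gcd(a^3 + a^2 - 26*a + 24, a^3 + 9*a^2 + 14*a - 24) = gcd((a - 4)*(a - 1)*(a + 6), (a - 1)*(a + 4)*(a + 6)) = a^2 + 5*a - 6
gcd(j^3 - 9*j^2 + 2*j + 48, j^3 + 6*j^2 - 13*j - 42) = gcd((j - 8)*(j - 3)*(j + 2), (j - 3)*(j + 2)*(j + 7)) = j^2 - j - 6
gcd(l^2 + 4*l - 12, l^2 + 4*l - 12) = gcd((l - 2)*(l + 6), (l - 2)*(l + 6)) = l^2 + 4*l - 12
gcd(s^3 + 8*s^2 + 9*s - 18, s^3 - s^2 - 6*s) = 1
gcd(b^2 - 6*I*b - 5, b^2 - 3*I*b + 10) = b - 5*I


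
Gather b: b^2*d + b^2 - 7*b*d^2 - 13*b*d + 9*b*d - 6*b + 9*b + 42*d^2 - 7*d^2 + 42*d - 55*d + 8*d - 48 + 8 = b^2*(d + 1) + b*(-7*d^2 - 4*d + 3) + 35*d^2 - 5*d - 40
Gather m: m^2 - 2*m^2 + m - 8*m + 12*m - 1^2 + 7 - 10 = -m^2 + 5*m - 4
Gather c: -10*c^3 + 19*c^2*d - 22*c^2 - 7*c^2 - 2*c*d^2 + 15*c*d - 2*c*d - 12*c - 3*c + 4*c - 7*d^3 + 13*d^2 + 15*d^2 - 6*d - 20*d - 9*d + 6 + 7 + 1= -10*c^3 + c^2*(19*d - 29) + c*(-2*d^2 + 13*d - 11) - 7*d^3 + 28*d^2 - 35*d + 14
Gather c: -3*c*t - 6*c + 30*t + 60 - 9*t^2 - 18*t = c*(-3*t - 6) - 9*t^2 + 12*t + 60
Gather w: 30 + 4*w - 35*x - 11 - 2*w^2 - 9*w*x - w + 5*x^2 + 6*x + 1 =-2*w^2 + w*(3 - 9*x) + 5*x^2 - 29*x + 20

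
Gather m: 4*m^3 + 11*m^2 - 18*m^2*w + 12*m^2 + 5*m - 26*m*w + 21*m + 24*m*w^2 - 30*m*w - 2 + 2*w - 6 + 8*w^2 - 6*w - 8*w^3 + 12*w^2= 4*m^3 + m^2*(23 - 18*w) + m*(24*w^2 - 56*w + 26) - 8*w^3 + 20*w^2 - 4*w - 8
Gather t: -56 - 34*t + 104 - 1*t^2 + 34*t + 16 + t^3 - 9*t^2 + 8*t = t^3 - 10*t^2 + 8*t + 64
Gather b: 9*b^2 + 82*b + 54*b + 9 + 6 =9*b^2 + 136*b + 15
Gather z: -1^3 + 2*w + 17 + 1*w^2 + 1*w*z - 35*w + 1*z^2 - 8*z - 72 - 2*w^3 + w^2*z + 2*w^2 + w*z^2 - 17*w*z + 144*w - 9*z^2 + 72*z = -2*w^3 + 3*w^2 + 111*w + z^2*(w - 8) + z*(w^2 - 16*w + 64) - 56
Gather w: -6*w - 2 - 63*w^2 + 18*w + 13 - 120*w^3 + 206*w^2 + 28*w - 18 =-120*w^3 + 143*w^2 + 40*w - 7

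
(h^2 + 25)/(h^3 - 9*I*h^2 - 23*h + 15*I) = (h + 5*I)/(h^2 - 4*I*h - 3)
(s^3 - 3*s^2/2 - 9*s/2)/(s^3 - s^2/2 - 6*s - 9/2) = s/(s + 1)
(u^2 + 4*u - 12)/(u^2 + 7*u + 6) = (u - 2)/(u + 1)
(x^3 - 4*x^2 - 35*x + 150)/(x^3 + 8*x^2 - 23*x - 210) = (x - 5)/(x + 7)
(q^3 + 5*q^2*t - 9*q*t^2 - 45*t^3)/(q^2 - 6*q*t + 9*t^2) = (q^2 + 8*q*t + 15*t^2)/(q - 3*t)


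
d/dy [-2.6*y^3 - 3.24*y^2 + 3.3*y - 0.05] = -7.8*y^2 - 6.48*y + 3.3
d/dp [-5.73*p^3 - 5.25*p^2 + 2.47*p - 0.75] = -17.19*p^2 - 10.5*p + 2.47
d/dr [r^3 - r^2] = r*(3*r - 2)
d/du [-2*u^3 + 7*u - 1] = 7 - 6*u^2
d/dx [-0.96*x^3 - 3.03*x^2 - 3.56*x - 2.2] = -2.88*x^2 - 6.06*x - 3.56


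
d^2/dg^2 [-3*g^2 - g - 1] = -6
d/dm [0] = 0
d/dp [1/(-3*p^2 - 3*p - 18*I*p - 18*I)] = (2*p + 1 + 6*I)/(3*(p^2 + p + 6*I*p + 6*I)^2)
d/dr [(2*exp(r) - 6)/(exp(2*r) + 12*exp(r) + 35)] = 2*(-2*(exp(r) - 3)*(exp(r) + 6) + exp(2*r) + 12*exp(r) + 35)*exp(r)/(exp(2*r) + 12*exp(r) + 35)^2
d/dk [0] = 0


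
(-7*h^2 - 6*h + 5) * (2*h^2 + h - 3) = -14*h^4 - 19*h^3 + 25*h^2 + 23*h - 15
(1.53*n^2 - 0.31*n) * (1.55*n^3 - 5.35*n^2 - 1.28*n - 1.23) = 2.3715*n^5 - 8.666*n^4 - 0.2999*n^3 - 1.4851*n^2 + 0.3813*n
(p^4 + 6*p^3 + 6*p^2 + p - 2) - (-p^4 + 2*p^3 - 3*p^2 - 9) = 2*p^4 + 4*p^3 + 9*p^2 + p + 7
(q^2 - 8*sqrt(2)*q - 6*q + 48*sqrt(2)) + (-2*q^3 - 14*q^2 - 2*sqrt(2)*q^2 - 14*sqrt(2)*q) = -2*q^3 - 13*q^2 - 2*sqrt(2)*q^2 - 22*sqrt(2)*q - 6*q + 48*sqrt(2)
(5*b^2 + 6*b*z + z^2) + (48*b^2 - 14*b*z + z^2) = 53*b^2 - 8*b*z + 2*z^2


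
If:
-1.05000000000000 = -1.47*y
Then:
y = 0.71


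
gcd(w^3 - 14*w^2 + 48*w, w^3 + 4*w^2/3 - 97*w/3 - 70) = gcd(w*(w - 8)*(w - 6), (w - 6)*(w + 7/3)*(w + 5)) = w - 6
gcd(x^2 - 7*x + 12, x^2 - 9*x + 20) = x - 4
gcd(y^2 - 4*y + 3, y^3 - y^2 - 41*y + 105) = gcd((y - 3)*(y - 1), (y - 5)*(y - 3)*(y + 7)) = y - 3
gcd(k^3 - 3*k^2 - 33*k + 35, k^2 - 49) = k - 7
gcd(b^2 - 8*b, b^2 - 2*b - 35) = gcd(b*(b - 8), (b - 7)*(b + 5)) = 1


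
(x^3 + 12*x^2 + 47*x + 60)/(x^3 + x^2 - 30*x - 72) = (x + 5)/(x - 6)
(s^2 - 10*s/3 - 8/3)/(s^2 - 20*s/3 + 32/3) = (3*s + 2)/(3*s - 8)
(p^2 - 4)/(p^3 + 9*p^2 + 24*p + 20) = (p - 2)/(p^2 + 7*p + 10)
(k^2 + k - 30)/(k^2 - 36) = (k - 5)/(k - 6)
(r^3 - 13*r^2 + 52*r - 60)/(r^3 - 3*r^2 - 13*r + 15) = (r^2 - 8*r + 12)/(r^2 + 2*r - 3)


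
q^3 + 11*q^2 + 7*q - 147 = (q - 3)*(q + 7)^2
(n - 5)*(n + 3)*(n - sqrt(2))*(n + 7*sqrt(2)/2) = n^4 - 2*n^3 + 5*sqrt(2)*n^3/2 - 22*n^2 - 5*sqrt(2)*n^2 - 75*sqrt(2)*n/2 + 14*n + 105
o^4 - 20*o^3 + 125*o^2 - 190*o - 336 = (o - 8)*(o - 7)*(o - 6)*(o + 1)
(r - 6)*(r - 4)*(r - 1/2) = r^3 - 21*r^2/2 + 29*r - 12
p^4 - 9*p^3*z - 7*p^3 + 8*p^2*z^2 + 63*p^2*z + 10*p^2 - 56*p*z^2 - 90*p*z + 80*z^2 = (p - 5)*(p - 2)*(p - 8*z)*(p - z)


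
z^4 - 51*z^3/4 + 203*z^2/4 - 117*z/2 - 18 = (z - 6)*(z - 4)*(z - 3)*(z + 1/4)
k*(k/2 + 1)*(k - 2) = k^3/2 - 2*k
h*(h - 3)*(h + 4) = h^3 + h^2 - 12*h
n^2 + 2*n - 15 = (n - 3)*(n + 5)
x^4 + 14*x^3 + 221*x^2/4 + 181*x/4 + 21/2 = (x + 1/2)^2*(x + 6)*(x + 7)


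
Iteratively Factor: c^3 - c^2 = (c)*(c^2 - c) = c*(c - 1)*(c)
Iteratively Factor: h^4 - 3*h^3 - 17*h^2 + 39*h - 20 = (h - 1)*(h^3 - 2*h^2 - 19*h + 20) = (h - 1)^2*(h^2 - h - 20) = (h - 1)^2*(h + 4)*(h - 5)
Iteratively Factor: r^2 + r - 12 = (r - 3)*(r + 4)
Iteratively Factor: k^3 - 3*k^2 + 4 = (k - 2)*(k^2 - k - 2) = (k - 2)^2*(k + 1)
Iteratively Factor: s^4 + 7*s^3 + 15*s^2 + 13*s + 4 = (s + 1)*(s^3 + 6*s^2 + 9*s + 4) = (s + 1)^2*(s^2 + 5*s + 4) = (s + 1)^3*(s + 4)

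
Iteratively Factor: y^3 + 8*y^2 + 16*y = (y)*(y^2 + 8*y + 16) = y*(y + 4)*(y + 4)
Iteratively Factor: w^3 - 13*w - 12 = (w + 1)*(w^2 - w - 12) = (w - 4)*(w + 1)*(w + 3)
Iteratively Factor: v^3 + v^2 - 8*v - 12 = (v - 3)*(v^2 + 4*v + 4) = (v - 3)*(v + 2)*(v + 2)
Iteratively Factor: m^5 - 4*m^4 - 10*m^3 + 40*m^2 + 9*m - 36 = (m - 1)*(m^4 - 3*m^3 - 13*m^2 + 27*m + 36) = (m - 3)*(m - 1)*(m^3 - 13*m - 12) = (m - 4)*(m - 3)*(m - 1)*(m^2 + 4*m + 3) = (m - 4)*(m - 3)*(m - 1)*(m + 1)*(m + 3)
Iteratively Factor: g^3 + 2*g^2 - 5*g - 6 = (g + 3)*(g^2 - g - 2) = (g + 1)*(g + 3)*(g - 2)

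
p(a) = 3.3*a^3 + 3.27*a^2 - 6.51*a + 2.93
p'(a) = 9.9*a^2 + 6.54*a - 6.51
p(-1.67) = 7.55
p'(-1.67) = 10.18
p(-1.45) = 9.18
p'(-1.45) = 4.82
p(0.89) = 2.05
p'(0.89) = 7.15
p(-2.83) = -27.25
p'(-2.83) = 54.27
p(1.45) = 10.43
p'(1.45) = 23.79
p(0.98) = 2.80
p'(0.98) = 9.41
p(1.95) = 27.14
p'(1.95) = 43.89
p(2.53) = 60.83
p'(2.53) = 73.41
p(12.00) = 6098.09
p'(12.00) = 1497.57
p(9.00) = 2614.91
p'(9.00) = 854.25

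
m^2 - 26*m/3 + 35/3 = (m - 7)*(m - 5/3)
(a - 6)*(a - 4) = a^2 - 10*a + 24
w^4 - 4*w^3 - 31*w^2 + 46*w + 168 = (w - 7)*(w - 3)*(w + 2)*(w + 4)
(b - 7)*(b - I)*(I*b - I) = I*b^3 + b^2 - 8*I*b^2 - 8*b + 7*I*b + 7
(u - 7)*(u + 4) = u^2 - 3*u - 28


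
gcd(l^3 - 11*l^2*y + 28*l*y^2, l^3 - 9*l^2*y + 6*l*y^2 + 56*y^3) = l^2 - 11*l*y + 28*y^2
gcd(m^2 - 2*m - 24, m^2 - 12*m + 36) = m - 6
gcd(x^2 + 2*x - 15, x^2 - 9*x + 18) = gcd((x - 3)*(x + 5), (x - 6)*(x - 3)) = x - 3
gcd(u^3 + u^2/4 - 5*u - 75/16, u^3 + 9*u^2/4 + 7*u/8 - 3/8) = u + 3/2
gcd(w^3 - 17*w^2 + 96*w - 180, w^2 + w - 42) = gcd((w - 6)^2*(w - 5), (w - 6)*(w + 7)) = w - 6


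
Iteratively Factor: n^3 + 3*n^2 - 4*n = (n - 1)*(n^2 + 4*n) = (n - 1)*(n + 4)*(n)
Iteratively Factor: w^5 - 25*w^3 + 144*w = (w + 4)*(w^4 - 4*w^3 - 9*w^2 + 36*w) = w*(w + 4)*(w^3 - 4*w^2 - 9*w + 36) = w*(w - 4)*(w + 4)*(w^2 - 9) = w*(w - 4)*(w - 3)*(w + 4)*(w + 3)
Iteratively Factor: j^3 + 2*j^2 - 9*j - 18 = (j + 3)*(j^2 - j - 6) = (j + 2)*(j + 3)*(j - 3)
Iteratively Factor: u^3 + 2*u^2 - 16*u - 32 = (u - 4)*(u^2 + 6*u + 8) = (u - 4)*(u + 2)*(u + 4)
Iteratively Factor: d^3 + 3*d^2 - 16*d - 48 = (d + 4)*(d^2 - d - 12) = (d + 3)*(d + 4)*(d - 4)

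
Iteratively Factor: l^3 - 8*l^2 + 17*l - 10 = (l - 2)*(l^2 - 6*l + 5) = (l - 5)*(l - 2)*(l - 1)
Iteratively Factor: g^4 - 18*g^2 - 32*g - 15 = (g + 1)*(g^3 - g^2 - 17*g - 15) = (g + 1)*(g + 3)*(g^2 - 4*g - 5) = (g - 5)*(g + 1)*(g + 3)*(g + 1)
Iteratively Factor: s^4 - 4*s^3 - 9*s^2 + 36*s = (s + 3)*(s^3 - 7*s^2 + 12*s) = (s - 4)*(s + 3)*(s^2 - 3*s) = (s - 4)*(s - 3)*(s + 3)*(s)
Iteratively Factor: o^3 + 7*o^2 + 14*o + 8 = (o + 1)*(o^2 + 6*o + 8) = (o + 1)*(o + 2)*(o + 4)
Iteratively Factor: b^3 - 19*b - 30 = (b + 3)*(b^2 - 3*b - 10) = (b + 2)*(b + 3)*(b - 5)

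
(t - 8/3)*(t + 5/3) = t^2 - t - 40/9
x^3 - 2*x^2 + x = x*(x - 1)^2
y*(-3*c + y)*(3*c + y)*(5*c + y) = -45*c^3*y - 9*c^2*y^2 + 5*c*y^3 + y^4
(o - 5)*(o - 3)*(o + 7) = o^3 - o^2 - 41*o + 105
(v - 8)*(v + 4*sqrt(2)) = v^2 - 8*v + 4*sqrt(2)*v - 32*sqrt(2)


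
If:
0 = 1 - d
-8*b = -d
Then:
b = 1/8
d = 1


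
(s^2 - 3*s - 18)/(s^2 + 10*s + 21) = (s - 6)/(s + 7)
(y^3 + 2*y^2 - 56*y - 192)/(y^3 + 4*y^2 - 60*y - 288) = (y + 4)/(y + 6)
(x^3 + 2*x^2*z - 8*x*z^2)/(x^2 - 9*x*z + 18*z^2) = x*(x^2 + 2*x*z - 8*z^2)/(x^2 - 9*x*z + 18*z^2)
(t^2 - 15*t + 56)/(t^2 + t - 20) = (t^2 - 15*t + 56)/(t^2 + t - 20)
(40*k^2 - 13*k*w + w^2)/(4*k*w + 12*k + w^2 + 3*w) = (40*k^2 - 13*k*w + w^2)/(4*k*w + 12*k + w^2 + 3*w)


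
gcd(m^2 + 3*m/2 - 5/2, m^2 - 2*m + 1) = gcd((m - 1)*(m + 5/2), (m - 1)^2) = m - 1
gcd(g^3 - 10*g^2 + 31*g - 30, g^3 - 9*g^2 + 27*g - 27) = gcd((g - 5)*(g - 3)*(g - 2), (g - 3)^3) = g - 3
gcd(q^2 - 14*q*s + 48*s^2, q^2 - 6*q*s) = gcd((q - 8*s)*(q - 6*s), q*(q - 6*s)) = q - 6*s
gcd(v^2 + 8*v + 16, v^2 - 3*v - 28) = v + 4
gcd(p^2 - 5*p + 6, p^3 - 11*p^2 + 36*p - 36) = p^2 - 5*p + 6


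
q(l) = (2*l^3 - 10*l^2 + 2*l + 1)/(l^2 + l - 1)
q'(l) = (-2*l - 1)*(2*l^3 - 10*l^2 + 2*l + 1)/(l^2 + l - 1)^2 + (6*l^2 - 20*l + 2)/(l^2 + l - 1)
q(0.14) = -1.30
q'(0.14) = -1.16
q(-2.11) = -49.57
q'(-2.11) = -66.09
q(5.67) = 1.51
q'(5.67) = 1.71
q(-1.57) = 328.53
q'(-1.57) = -7147.95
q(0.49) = 0.69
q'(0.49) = 28.61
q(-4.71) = -26.66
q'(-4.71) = 0.29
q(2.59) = -3.15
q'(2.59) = 1.20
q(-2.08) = -51.69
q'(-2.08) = -75.23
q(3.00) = -2.64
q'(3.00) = 1.31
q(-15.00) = -43.20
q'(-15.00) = 1.91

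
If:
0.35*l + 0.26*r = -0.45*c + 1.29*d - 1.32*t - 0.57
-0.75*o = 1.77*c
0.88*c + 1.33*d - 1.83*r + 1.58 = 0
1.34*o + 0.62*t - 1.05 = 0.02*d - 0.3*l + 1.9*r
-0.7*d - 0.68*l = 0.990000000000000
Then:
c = -0.194647310469714*t - 0.728717740468752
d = 0.826692478633855*t - 0.0917727979934816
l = -0.851006963299556*t - 1.36141035500671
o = 0.459367652708525*t + 1.71977386750626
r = 0.507219324245726*t + 0.4462680694296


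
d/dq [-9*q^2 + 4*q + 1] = 4 - 18*q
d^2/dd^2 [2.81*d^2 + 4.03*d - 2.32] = 5.62000000000000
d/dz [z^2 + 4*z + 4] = 2*z + 4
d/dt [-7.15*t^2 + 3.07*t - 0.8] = 3.07 - 14.3*t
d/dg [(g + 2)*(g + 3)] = 2*g + 5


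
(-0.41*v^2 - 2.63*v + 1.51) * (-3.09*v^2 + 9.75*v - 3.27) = 1.2669*v^4 + 4.1292*v^3 - 28.9677*v^2 + 23.3226*v - 4.9377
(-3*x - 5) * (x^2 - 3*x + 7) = -3*x^3 + 4*x^2 - 6*x - 35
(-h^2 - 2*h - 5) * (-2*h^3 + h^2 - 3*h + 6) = 2*h^5 + 3*h^4 + 11*h^3 - 5*h^2 + 3*h - 30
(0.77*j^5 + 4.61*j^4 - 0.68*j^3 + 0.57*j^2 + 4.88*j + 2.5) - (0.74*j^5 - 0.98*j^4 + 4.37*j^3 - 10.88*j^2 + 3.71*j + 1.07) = 0.03*j^5 + 5.59*j^4 - 5.05*j^3 + 11.45*j^2 + 1.17*j + 1.43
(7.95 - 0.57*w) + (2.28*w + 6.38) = 1.71*w + 14.33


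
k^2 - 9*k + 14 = (k - 7)*(k - 2)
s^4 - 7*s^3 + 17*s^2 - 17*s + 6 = (s - 3)*(s - 2)*(s - 1)^2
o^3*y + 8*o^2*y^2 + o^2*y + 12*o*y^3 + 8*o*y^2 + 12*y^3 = (o + 2*y)*(o + 6*y)*(o*y + y)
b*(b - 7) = b^2 - 7*b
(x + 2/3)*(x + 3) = x^2 + 11*x/3 + 2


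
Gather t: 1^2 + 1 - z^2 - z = -z^2 - z + 2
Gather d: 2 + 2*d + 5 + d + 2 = 3*d + 9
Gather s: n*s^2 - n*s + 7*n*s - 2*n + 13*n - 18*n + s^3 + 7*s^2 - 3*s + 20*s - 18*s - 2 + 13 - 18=-7*n + s^3 + s^2*(n + 7) + s*(6*n - 1) - 7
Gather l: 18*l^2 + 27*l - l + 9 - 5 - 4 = 18*l^2 + 26*l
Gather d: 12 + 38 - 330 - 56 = -336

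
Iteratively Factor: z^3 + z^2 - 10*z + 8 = (z - 1)*(z^2 + 2*z - 8) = (z - 2)*(z - 1)*(z + 4)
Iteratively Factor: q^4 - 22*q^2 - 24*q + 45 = (q + 3)*(q^3 - 3*q^2 - 13*q + 15) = (q - 1)*(q + 3)*(q^2 - 2*q - 15) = (q - 1)*(q + 3)^2*(q - 5)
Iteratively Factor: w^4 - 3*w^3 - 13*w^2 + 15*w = (w - 5)*(w^3 + 2*w^2 - 3*w) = w*(w - 5)*(w^2 + 2*w - 3) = w*(w - 5)*(w - 1)*(w + 3)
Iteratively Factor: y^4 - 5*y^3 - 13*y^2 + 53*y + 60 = (y - 5)*(y^3 - 13*y - 12) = (y - 5)*(y - 4)*(y^2 + 4*y + 3) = (y - 5)*(y - 4)*(y + 3)*(y + 1)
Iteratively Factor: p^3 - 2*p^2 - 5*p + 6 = (p - 3)*(p^2 + p - 2) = (p - 3)*(p + 2)*(p - 1)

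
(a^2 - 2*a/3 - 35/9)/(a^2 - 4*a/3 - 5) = (a - 7/3)/(a - 3)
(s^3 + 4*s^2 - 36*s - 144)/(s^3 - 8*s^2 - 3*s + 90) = (s^2 + 10*s + 24)/(s^2 - 2*s - 15)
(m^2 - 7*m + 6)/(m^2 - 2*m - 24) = (m - 1)/(m + 4)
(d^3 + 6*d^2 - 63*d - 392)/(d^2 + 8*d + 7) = (d^2 - d - 56)/(d + 1)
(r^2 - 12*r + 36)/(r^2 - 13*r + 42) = (r - 6)/(r - 7)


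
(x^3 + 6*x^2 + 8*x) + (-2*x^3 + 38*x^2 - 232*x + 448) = -x^3 + 44*x^2 - 224*x + 448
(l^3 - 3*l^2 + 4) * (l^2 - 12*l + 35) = l^5 - 15*l^4 + 71*l^3 - 101*l^2 - 48*l + 140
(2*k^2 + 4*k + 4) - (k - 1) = 2*k^2 + 3*k + 5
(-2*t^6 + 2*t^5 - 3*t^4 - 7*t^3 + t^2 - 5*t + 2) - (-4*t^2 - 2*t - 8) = -2*t^6 + 2*t^5 - 3*t^4 - 7*t^3 + 5*t^2 - 3*t + 10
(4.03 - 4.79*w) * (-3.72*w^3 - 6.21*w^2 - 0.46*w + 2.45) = 17.8188*w^4 + 14.7543*w^3 - 22.8229*w^2 - 13.5893*w + 9.8735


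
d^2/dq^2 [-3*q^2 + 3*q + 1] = -6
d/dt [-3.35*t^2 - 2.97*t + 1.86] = -6.7*t - 2.97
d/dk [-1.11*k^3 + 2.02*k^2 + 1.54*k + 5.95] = -3.33*k^2 + 4.04*k + 1.54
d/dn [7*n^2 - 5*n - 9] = 14*n - 5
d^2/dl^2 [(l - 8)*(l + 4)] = 2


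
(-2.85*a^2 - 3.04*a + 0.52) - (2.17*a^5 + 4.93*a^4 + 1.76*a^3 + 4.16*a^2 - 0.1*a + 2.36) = -2.17*a^5 - 4.93*a^4 - 1.76*a^3 - 7.01*a^2 - 2.94*a - 1.84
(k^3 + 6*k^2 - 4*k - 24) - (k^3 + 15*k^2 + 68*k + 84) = -9*k^2 - 72*k - 108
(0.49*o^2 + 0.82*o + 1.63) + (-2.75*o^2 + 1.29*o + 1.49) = -2.26*o^2 + 2.11*o + 3.12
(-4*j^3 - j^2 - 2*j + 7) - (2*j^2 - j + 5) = -4*j^3 - 3*j^2 - j + 2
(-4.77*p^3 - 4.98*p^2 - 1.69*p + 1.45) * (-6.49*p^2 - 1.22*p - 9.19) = 30.9573*p^5 + 38.1396*p^4 + 60.88*p^3 + 38.4175*p^2 + 13.7621*p - 13.3255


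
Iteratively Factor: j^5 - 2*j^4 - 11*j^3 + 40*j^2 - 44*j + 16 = (j + 4)*(j^4 - 6*j^3 + 13*j^2 - 12*j + 4) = (j - 1)*(j + 4)*(j^3 - 5*j^2 + 8*j - 4) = (j - 2)*(j - 1)*(j + 4)*(j^2 - 3*j + 2) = (j - 2)*(j - 1)^2*(j + 4)*(j - 2)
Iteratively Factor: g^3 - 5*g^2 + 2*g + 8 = (g - 4)*(g^2 - g - 2) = (g - 4)*(g - 2)*(g + 1)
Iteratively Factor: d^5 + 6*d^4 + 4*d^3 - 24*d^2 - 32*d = (d)*(d^4 + 6*d^3 + 4*d^2 - 24*d - 32) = d*(d + 2)*(d^3 + 4*d^2 - 4*d - 16) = d*(d + 2)*(d + 4)*(d^2 - 4) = d*(d + 2)^2*(d + 4)*(d - 2)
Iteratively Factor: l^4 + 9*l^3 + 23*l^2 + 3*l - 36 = (l + 3)*(l^3 + 6*l^2 + 5*l - 12) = (l + 3)*(l + 4)*(l^2 + 2*l - 3) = (l - 1)*(l + 3)*(l + 4)*(l + 3)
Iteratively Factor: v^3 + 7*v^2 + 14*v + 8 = (v + 4)*(v^2 + 3*v + 2) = (v + 2)*(v + 4)*(v + 1)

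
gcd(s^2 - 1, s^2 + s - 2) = s - 1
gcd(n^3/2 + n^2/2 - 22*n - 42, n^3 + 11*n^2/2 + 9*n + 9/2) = 1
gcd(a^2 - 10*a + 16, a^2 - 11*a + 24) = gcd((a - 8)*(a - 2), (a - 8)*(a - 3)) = a - 8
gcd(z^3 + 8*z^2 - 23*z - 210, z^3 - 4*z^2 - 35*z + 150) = z^2 + z - 30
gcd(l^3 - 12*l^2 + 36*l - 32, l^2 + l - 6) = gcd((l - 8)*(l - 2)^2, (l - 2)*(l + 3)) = l - 2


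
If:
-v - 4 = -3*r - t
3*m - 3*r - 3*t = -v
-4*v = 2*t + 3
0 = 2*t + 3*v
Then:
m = 13/3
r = -7/6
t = 9/2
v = -3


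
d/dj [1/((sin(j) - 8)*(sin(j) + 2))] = 2*(3 - sin(j))*cos(j)/((sin(j) - 8)^2*(sin(j) + 2)^2)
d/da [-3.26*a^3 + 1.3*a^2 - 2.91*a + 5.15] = -9.78*a^2 + 2.6*a - 2.91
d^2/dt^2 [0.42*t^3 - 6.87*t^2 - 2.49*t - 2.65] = 2.52*t - 13.74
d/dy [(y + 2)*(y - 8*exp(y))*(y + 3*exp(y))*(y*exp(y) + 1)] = (y + 1)*(y + 2)*(y - 8*exp(y))*(y + 3*exp(y))*exp(y) + (y + 2)*(y - 8*exp(y))*(y*exp(y) + 1)*(3*exp(y) + 1) - (y + 2)*(y + 3*exp(y))*(y*exp(y) + 1)*(8*exp(y) - 1) + (y - 8*exp(y))*(y + 3*exp(y))*(y*exp(y) + 1)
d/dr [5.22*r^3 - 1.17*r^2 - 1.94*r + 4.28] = 15.66*r^2 - 2.34*r - 1.94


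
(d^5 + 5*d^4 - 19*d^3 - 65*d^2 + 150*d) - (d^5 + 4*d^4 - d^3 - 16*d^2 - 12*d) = d^4 - 18*d^3 - 49*d^2 + 162*d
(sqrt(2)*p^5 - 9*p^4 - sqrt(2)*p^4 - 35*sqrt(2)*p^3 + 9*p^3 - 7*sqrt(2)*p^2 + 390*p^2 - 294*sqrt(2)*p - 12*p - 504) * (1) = sqrt(2)*p^5 - 9*p^4 - sqrt(2)*p^4 - 35*sqrt(2)*p^3 + 9*p^3 - 7*sqrt(2)*p^2 + 390*p^2 - 294*sqrt(2)*p - 12*p - 504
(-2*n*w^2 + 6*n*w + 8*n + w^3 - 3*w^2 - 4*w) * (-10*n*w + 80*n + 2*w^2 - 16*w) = 20*n^2*w^3 - 220*n^2*w^2 + 400*n^2*w + 640*n^2 - 14*n*w^4 + 154*n*w^3 - 280*n*w^2 - 448*n*w + 2*w^5 - 22*w^4 + 40*w^3 + 64*w^2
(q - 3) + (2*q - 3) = 3*q - 6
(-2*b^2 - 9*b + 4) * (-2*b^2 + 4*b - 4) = 4*b^4 + 10*b^3 - 36*b^2 + 52*b - 16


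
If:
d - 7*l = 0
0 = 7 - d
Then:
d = 7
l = 1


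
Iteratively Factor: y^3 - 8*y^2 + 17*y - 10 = (y - 5)*(y^2 - 3*y + 2) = (y - 5)*(y - 1)*(y - 2)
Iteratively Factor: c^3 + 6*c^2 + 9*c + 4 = (c + 4)*(c^2 + 2*c + 1) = (c + 1)*(c + 4)*(c + 1)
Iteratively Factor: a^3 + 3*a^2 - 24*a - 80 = (a + 4)*(a^2 - a - 20) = (a + 4)^2*(a - 5)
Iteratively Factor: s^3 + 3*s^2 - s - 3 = (s + 1)*(s^2 + 2*s - 3) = (s + 1)*(s + 3)*(s - 1)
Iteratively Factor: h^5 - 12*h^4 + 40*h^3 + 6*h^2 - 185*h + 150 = (h - 5)*(h^4 - 7*h^3 + 5*h^2 + 31*h - 30) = (h - 5)^2*(h^3 - 2*h^2 - 5*h + 6) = (h - 5)^2*(h - 1)*(h^2 - h - 6) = (h - 5)^2*(h - 3)*(h - 1)*(h + 2)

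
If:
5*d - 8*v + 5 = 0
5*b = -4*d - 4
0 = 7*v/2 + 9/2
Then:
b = 288/175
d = -107/35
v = -9/7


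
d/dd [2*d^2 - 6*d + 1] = 4*d - 6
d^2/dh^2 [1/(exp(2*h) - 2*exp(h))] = 2*((1 - 2*exp(h))*(exp(h) - 2) + 4*(1 - exp(h))^2)*exp(-h)/(exp(h) - 2)^3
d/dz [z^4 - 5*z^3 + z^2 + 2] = z*(4*z^2 - 15*z + 2)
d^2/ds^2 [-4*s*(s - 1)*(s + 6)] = -24*s - 40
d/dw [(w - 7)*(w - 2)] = 2*w - 9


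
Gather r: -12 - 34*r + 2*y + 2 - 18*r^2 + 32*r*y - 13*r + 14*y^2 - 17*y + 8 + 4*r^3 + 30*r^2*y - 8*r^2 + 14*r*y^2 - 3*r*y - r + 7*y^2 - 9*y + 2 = 4*r^3 + r^2*(30*y - 26) + r*(14*y^2 + 29*y - 48) + 21*y^2 - 24*y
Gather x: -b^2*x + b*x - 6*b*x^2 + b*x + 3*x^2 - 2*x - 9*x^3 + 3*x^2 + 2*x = -9*x^3 + x^2*(6 - 6*b) + x*(-b^2 + 2*b)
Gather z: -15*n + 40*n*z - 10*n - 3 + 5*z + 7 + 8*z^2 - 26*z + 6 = -25*n + 8*z^2 + z*(40*n - 21) + 10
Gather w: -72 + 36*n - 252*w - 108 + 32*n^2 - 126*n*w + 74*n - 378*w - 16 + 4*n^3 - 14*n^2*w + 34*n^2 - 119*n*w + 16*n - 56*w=4*n^3 + 66*n^2 + 126*n + w*(-14*n^2 - 245*n - 686) - 196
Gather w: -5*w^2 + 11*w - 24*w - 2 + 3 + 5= -5*w^2 - 13*w + 6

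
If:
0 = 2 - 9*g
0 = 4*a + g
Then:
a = -1/18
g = 2/9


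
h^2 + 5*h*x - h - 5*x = (h - 1)*(h + 5*x)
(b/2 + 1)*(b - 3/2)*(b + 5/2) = b^3/2 + 3*b^2/2 - 7*b/8 - 15/4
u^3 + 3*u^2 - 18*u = u*(u - 3)*(u + 6)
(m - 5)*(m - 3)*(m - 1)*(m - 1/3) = m^4 - 28*m^3/3 + 26*m^2 - 68*m/3 + 5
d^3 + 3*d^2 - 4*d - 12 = (d - 2)*(d + 2)*(d + 3)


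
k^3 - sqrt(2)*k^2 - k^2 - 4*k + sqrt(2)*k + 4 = (k - 1)*(k - 2*sqrt(2))*(k + sqrt(2))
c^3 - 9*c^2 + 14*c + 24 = (c - 6)*(c - 4)*(c + 1)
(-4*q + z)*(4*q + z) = -16*q^2 + z^2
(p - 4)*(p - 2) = p^2 - 6*p + 8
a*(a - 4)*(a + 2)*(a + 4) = a^4 + 2*a^3 - 16*a^2 - 32*a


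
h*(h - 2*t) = h^2 - 2*h*t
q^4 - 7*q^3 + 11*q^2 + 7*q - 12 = (q - 4)*(q - 3)*(q - 1)*(q + 1)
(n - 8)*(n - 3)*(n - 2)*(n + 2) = n^4 - 11*n^3 + 20*n^2 + 44*n - 96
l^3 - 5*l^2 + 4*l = l*(l - 4)*(l - 1)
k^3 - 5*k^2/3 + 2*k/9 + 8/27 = (k - 4/3)*(k - 2/3)*(k + 1/3)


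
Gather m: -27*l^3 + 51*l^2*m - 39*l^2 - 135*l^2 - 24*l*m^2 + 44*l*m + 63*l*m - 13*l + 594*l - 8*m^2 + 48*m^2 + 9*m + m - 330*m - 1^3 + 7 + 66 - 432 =-27*l^3 - 174*l^2 + 581*l + m^2*(40 - 24*l) + m*(51*l^2 + 107*l - 320) - 360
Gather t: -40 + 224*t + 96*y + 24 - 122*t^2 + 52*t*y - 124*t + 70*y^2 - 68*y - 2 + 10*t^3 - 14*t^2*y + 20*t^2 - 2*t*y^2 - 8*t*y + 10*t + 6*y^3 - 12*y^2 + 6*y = 10*t^3 + t^2*(-14*y - 102) + t*(-2*y^2 + 44*y + 110) + 6*y^3 + 58*y^2 + 34*y - 18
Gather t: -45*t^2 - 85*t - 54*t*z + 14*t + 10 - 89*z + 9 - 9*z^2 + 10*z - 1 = -45*t^2 + t*(-54*z - 71) - 9*z^2 - 79*z + 18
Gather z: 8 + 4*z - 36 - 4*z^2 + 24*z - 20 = -4*z^2 + 28*z - 48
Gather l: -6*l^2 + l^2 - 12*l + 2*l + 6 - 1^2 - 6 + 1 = -5*l^2 - 10*l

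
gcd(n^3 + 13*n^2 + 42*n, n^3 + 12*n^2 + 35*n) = n^2 + 7*n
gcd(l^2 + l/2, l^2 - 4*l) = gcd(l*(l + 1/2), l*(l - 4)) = l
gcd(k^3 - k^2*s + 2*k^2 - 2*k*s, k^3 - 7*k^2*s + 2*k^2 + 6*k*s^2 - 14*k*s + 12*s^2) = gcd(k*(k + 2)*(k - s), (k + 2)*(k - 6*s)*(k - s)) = -k^2 + k*s - 2*k + 2*s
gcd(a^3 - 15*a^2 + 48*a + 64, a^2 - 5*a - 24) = a - 8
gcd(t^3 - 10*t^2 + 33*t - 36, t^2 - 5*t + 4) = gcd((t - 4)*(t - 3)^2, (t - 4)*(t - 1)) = t - 4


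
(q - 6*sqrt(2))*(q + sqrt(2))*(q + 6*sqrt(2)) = q^3 + sqrt(2)*q^2 - 72*q - 72*sqrt(2)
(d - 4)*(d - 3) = d^2 - 7*d + 12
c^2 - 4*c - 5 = (c - 5)*(c + 1)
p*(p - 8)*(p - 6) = p^3 - 14*p^2 + 48*p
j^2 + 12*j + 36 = (j + 6)^2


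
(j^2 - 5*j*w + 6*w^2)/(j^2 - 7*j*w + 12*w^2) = (-j + 2*w)/(-j + 4*w)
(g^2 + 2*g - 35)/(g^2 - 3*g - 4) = (-g^2 - 2*g + 35)/(-g^2 + 3*g + 4)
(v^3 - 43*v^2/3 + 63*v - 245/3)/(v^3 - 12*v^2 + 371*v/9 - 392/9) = 3*(v - 5)/(3*v - 8)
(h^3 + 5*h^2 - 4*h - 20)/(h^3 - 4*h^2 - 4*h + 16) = (h + 5)/(h - 4)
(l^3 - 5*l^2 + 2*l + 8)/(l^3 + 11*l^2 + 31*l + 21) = (l^2 - 6*l + 8)/(l^2 + 10*l + 21)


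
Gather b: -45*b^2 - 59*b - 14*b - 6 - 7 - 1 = -45*b^2 - 73*b - 14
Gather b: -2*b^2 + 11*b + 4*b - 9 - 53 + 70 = -2*b^2 + 15*b + 8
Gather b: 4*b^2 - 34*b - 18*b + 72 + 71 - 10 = 4*b^2 - 52*b + 133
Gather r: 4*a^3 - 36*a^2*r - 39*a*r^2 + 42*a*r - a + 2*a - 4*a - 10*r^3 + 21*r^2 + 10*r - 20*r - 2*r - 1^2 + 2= 4*a^3 - 3*a - 10*r^3 + r^2*(21 - 39*a) + r*(-36*a^2 + 42*a - 12) + 1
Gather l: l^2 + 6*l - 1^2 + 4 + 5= l^2 + 6*l + 8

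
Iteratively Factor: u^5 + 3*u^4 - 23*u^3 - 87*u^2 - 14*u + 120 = (u + 2)*(u^4 + u^3 - 25*u^2 - 37*u + 60) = (u - 5)*(u + 2)*(u^3 + 6*u^2 + 5*u - 12) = (u - 5)*(u + 2)*(u + 3)*(u^2 + 3*u - 4) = (u - 5)*(u + 2)*(u + 3)*(u + 4)*(u - 1)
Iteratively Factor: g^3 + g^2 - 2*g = (g - 1)*(g^2 + 2*g) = (g - 1)*(g + 2)*(g)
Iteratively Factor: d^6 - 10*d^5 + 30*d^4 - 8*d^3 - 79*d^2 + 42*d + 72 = (d + 1)*(d^5 - 11*d^4 + 41*d^3 - 49*d^2 - 30*d + 72) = (d - 2)*(d + 1)*(d^4 - 9*d^3 + 23*d^2 - 3*d - 36) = (d - 2)*(d + 1)^2*(d^3 - 10*d^2 + 33*d - 36) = (d - 3)*(d - 2)*(d + 1)^2*(d^2 - 7*d + 12) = (d - 3)^2*(d - 2)*(d + 1)^2*(d - 4)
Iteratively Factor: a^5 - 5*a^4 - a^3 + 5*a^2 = (a)*(a^4 - 5*a^3 - a^2 + 5*a) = a*(a + 1)*(a^3 - 6*a^2 + 5*a) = a*(a - 1)*(a + 1)*(a^2 - 5*a) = a*(a - 5)*(a - 1)*(a + 1)*(a)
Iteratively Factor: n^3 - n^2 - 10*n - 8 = (n + 2)*(n^2 - 3*n - 4) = (n - 4)*(n + 2)*(n + 1)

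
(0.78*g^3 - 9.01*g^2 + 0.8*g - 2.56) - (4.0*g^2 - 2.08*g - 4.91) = 0.78*g^3 - 13.01*g^2 + 2.88*g + 2.35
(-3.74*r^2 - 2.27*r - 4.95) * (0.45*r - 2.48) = -1.683*r^3 + 8.2537*r^2 + 3.4021*r + 12.276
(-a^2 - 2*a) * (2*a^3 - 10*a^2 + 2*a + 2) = -2*a^5 + 6*a^4 + 18*a^3 - 6*a^2 - 4*a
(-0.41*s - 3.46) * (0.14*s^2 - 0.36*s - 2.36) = -0.0574*s^3 - 0.3368*s^2 + 2.2132*s + 8.1656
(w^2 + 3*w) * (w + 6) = w^3 + 9*w^2 + 18*w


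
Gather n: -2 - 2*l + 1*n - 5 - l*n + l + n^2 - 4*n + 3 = -l + n^2 + n*(-l - 3) - 4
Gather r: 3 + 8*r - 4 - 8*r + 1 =0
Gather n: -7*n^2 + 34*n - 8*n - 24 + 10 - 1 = -7*n^2 + 26*n - 15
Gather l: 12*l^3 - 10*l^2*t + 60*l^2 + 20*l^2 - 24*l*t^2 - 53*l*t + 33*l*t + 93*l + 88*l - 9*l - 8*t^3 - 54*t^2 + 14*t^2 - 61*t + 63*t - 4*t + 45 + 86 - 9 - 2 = 12*l^3 + l^2*(80 - 10*t) + l*(-24*t^2 - 20*t + 172) - 8*t^3 - 40*t^2 - 2*t + 120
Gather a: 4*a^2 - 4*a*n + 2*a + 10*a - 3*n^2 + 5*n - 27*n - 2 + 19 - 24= 4*a^2 + a*(12 - 4*n) - 3*n^2 - 22*n - 7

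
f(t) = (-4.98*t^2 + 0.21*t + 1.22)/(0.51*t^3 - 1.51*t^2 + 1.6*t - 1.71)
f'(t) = (0.21 - 9.96*t)/(0.51*t^3 - 1.51*t^2 + 1.6*t - 1.71) + (-4.98*t^2 + 0.21*t + 1.22)*(-1.53*t^2 + 3.02*t - 1.6)/(0.51*t^3 - 1.51*t^2 + 1.6*t - 1.71)^2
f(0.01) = -0.72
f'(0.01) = -0.73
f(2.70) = -21.04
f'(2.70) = 42.73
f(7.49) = -1.98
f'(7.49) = 0.38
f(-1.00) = 0.74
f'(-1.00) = -1.05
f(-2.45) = 1.32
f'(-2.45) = -0.03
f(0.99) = 3.11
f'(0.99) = 8.99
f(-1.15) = 0.89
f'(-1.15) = -0.85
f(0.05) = -0.75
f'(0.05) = -0.49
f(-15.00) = 0.54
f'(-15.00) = 0.03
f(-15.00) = 0.54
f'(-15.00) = 0.03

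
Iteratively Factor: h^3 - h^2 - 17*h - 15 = (h + 1)*(h^2 - 2*h - 15) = (h + 1)*(h + 3)*(h - 5)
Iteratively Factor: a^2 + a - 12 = (a + 4)*(a - 3)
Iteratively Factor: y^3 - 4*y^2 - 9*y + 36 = (y - 3)*(y^2 - y - 12) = (y - 3)*(y + 3)*(y - 4)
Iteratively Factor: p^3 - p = (p)*(p^2 - 1) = p*(p + 1)*(p - 1)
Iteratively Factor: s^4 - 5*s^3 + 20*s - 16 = (s - 1)*(s^3 - 4*s^2 - 4*s + 16) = (s - 2)*(s - 1)*(s^2 - 2*s - 8) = (s - 4)*(s - 2)*(s - 1)*(s + 2)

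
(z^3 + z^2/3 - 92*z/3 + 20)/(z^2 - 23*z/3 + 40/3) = (3*z^2 + 16*z - 12)/(3*z - 8)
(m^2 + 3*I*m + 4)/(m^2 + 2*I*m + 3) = (m + 4*I)/(m + 3*I)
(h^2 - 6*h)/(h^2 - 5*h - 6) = h/(h + 1)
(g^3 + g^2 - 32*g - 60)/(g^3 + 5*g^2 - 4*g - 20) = (g - 6)/(g - 2)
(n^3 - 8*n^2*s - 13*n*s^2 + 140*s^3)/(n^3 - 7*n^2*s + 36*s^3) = (n^3 - 8*n^2*s - 13*n*s^2 + 140*s^3)/(n^3 - 7*n^2*s + 36*s^3)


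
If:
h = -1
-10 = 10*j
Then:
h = -1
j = -1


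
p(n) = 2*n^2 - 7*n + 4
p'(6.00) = 17.00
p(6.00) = 34.00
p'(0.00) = -7.00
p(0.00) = 4.00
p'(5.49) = 14.96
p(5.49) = 25.85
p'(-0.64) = -9.56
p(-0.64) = 9.30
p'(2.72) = 3.88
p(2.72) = -0.24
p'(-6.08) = -31.32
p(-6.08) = 120.49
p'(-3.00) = -19.00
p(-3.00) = 43.00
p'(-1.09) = -11.36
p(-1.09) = 14.01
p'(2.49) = 2.96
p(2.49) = -1.03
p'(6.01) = 17.04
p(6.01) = 34.17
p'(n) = 4*n - 7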